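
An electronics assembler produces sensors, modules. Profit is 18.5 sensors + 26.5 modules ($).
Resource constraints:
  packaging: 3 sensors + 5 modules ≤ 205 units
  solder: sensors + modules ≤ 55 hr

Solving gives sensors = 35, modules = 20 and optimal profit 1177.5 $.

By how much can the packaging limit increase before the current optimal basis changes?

Binding constraints: packaging, solder. The basis is B = [[3,5],[1,1]] with det -2.
Per unit increase in packaging, x* moves by d = (-0.5, 0.5).
The basis stays optimal until sensors reaches 0; allowable increase = 70 units.

70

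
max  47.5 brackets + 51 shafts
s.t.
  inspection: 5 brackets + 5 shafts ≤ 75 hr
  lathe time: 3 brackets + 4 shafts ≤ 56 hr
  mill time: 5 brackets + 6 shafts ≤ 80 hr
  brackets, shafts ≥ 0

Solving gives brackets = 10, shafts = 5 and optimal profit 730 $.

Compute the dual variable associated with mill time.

Check each constraint at x*: inspection 75/75 (tight); lathe time 50/56 (slack 6); mill time 80/80 (tight).
Slack constraints have shadow price 0 (complementary slackness).
Dual feasibility on the basic columns requires 5·y_inspection + 5·y_mill time = 47.5, 5·y_inspection + 6·y_mill time = 51.
→ y_inspection = 6 and y_mill time = 3.5.
Shadow price of mill time = 3.5.

3.5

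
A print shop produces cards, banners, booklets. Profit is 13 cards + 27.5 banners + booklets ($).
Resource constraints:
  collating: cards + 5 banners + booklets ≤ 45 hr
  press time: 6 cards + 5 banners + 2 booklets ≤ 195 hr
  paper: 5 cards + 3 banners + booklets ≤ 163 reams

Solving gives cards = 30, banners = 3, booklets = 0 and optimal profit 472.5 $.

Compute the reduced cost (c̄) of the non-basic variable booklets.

Check each constraint at x*: collating 45/45 (tight); press time 195/195 (tight); paper 159/163 (slack 4).
By complementary slackness, y = 0 for the non-binding constraint.
The binding rows give the dual system: 1·y_collating + 6·y_press time = 13 and 5·y_collating + 5·y_press time = 27.5.
→ y_collating = 4 and y_press time = 1.5.
Reduced cost of booklets: c₃ − yᵀa₃ = 1 − (4·1 + 1.5·2) = 1 − 7 = -6.

-6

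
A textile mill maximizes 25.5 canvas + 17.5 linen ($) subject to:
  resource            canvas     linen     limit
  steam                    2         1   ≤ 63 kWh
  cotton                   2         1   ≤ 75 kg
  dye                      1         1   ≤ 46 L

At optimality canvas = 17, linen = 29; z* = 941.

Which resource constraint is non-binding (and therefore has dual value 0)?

cotton

steam: 63/63 (binding)
cotton: 63/75 (slack 12)
dye: 46/46 (binding)
By complementary slackness, a constraint with positive slack has shadow price 0 → cotton.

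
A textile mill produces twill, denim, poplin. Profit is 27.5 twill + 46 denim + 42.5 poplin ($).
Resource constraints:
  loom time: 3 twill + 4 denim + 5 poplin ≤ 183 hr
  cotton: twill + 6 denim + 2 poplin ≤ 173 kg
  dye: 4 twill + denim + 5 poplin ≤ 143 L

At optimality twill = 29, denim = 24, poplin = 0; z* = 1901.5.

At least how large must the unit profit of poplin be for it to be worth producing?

46.5

Binding: loom time and cotton. Non-binding: dye (3 unused).
By complementary slackness, y = 0 for the non-binding constraint.
The binding rows give the dual system: 3·y_loom time + 1·y_cotton = 27.5 and 4·y_loom time + 6·y_cotton = 46.
→ y_loom time = 8.5 and y_cotton = 2.
poplin enters the basis when its profit ≥ yᵀa₃ = 8.5·5 + 2·2 = 46.5.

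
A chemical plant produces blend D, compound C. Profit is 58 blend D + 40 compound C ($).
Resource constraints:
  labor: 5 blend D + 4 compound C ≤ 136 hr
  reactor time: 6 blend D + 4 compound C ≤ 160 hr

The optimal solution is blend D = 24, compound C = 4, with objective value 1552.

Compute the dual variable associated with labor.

Check each constraint at x*: labor 136/136 (tight); reactor time 160/160 (tight).
From A_Bᵀ y = c: 5·y_labor + 6·y_reactor time = 58; 4·y_labor + 4·y_reactor time = 40.
This yields shadow prices y_labor = 2, y_reactor time = 8.
Shadow price of labor = 2.

2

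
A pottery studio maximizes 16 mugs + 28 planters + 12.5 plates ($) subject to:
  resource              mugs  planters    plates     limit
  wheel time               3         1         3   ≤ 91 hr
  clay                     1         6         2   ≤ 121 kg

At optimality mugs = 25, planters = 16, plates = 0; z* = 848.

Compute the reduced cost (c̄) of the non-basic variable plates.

At the optimum: wheel time uses 91 of 91 (binding); clay uses 121 of 121 (binding).
The binding rows give the dual system: 3·y_wheel time + 1·y_clay = 16 and 1·y_wheel time + 6·y_clay = 28.
This yields shadow prices y_wheel time = 4, y_clay = 4.
Reduced cost of plates: c₃ − yᵀa₃ = 12.5 − (4·3 + 4·2) = 12.5 − 20 = -7.5.

-7.5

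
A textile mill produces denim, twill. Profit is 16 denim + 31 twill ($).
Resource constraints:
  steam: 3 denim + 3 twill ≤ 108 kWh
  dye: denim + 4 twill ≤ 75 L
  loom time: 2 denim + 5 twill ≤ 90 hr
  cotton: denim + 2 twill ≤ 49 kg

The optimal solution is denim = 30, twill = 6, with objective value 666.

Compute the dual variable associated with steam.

Check each constraint at x*: steam 108/108 (tight); dye 54/75 (slack 21); loom time 90/90 (tight); cotton 42/49 (slack 7).
By complementary slackness, y = 0 for the non-binding constraints.
From A_Bᵀ y = c: 3·y_steam + 2·y_loom time = 16; 3·y_steam + 5·y_loom time = 31.
→ y_steam = 2 and y_loom time = 5.
Shadow price of steam = 2.

2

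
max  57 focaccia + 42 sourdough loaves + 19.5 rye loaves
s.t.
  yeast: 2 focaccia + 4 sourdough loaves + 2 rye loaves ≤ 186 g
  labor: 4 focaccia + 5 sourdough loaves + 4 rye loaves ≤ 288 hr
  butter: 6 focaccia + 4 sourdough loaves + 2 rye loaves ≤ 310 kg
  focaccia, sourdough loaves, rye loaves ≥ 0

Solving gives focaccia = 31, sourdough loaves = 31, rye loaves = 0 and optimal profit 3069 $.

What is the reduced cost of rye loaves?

Check each constraint at x*: yeast 186/186 (tight); labor 279/288 (slack 9); butter 310/310 (tight).
Since labor is not tight, its dual is 0.
From A_Bᵀ y = c: 2·y_yeast + 6·y_butter = 57; 4·y_yeast + 4·y_butter = 42.
Solving: y_yeast = 1.5, y_butter = 9.
Reduced cost of rye loaves: c₃ − yᵀa₃ = 19.5 − (1.5·2 + 9·2) = 19.5 − 21 = -1.5.

-1.5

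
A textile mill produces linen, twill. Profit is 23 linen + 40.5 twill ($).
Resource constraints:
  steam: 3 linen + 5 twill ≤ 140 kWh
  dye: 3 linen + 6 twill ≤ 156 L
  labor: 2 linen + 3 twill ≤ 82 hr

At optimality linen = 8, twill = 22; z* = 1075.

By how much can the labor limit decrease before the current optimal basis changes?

4

Binding constraints: dye, labor. The basis is B = [[3,6],[2,3]] with det -3.
Per unit decrease in labor, x* moves by d = (-2, 1).
The basis stays optimal until linen reaches 0; allowable decrease = 4 hr.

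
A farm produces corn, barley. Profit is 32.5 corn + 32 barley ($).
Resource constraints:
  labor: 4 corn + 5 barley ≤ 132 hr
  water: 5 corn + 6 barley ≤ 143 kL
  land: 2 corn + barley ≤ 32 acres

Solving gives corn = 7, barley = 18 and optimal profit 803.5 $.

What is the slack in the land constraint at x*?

0

land used = 2·7 + 1·18 = 32; slack = 32 − 32 = 0.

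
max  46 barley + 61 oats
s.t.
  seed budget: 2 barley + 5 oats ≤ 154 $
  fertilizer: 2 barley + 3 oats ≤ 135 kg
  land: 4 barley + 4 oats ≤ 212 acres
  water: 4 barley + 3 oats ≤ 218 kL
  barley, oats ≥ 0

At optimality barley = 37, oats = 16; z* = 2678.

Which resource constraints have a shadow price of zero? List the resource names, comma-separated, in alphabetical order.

seed budget: 154/154 (binding)
fertilizer: 122/135 (slack 13)
land: 212/212 (binding)
water: 196/218 (slack 22)
By complementary slackness, a constraint with positive slack has shadow price 0 → fertilizer, water.

fertilizer, water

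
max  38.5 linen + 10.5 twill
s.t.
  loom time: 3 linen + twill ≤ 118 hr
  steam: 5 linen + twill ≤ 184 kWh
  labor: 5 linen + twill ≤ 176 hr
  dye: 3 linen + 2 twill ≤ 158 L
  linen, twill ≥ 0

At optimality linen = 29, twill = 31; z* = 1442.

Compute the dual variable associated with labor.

Binding: loom time and labor. Non-binding: steam (8 unused), dye (9 unused).
Slack constraints have shadow price 0 (complementary slackness).
From A_Bᵀ y = c: 3·y_loom time + 5·y_labor = 38.5; 1·y_loom time + 1·y_labor = 10.5.
This yields shadow prices y_loom time = 7, y_labor = 3.5.
Shadow price of labor = 3.5.

3.5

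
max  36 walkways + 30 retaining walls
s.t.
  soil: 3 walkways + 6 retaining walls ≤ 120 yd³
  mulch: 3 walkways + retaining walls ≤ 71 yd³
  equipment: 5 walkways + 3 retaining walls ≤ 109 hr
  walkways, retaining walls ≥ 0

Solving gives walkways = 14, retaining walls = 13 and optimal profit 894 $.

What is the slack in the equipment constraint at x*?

equipment used = 5·14 + 3·13 = 109; slack = 109 − 109 = 0.

0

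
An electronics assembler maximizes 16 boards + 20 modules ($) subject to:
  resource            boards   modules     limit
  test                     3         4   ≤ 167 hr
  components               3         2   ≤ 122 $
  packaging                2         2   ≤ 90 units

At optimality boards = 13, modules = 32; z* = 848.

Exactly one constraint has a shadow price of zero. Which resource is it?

components

test: 167/167 (binding)
components: 103/122 (slack 19)
packaging: 90/90 (binding)
By complementary slackness, a constraint with positive slack has shadow price 0 → components.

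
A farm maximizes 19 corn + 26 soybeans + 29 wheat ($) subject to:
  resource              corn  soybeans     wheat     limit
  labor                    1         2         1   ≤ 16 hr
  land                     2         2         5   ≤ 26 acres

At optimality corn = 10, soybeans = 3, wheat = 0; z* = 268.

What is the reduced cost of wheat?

Check each constraint at x*: labor 16/16 (tight); land 26/26 (tight).
From A_Bᵀ y = c: 1·y_labor + 2·y_land = 19; 2·y_labor + 2·y_land = 26.
Solving: y_labor = 7, y_land = 6.
Reduced cost of wheat: c₃ − yᵀa₃ = 29 − (7·1 + 6·5) = 29 − 37 = -8.

-8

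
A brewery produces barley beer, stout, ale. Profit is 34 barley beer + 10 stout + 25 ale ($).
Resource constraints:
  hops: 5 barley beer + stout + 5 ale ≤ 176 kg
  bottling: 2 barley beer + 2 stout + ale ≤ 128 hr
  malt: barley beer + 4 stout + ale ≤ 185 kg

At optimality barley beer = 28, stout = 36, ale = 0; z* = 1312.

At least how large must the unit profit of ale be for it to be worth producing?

32

Binding: hops and bottling. Non-binding: malt (13 unused).
Since malt is not tight, its dual is 0.
Dual feasibility on the basic columns requires 5·y_hops + 2·y_bottling = 34, 1·y_hops + 2·y_bottling = 10.
This yields shadow prices y_hops = 6, y_bottling = 2.
ale enters the basis when its profit ≥ yᵀa₃ = 6·5 + 2·1 = 32.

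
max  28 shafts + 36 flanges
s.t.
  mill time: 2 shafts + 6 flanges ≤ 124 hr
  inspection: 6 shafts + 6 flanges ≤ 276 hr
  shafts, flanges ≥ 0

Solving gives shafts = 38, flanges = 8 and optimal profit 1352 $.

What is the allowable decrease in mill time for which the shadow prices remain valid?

32

Binding constraints: mill time, inspection. The basis is B = [[2,6],[6,6]] with det -24.
Per unit decrease in mill time, x* moves by d = (0.25, -0.25).
The basis stays optimal until flanges reaches 0; allowable decrease = 32 hr.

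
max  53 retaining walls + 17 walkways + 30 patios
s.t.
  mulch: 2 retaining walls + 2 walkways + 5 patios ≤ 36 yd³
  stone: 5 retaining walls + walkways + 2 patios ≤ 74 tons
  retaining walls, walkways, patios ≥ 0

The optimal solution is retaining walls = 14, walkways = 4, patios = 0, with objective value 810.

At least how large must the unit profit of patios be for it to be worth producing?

38

At the optimum: mulch uses 36 of 36 (binding); stone uses 74 of 74 (binding).
Dual feasibility on the basic columns requires 2·y_mulch + 5·y_stone = 53, 2·y_mulch + 1·y_stone = 17.
→ y_mulch = 4 and y_stone = 9.
patios enters the basis when its profit ≥ yᵀa₃ = 4·5 + 9·2 = 38.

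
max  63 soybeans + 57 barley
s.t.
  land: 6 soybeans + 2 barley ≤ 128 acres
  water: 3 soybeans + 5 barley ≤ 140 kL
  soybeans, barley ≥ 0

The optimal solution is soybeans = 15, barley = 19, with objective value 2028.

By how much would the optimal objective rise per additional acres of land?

6

Check each constraint at x*: land 128/128 (tight); water 140/140 (tight).
The binding rows give the dual system: 6·y_land + 3·y_water = 63 and 2·y_land + 5·y_water = 57.
→ y_land = 6 and y_water = 9.
Shadow price of land = 6.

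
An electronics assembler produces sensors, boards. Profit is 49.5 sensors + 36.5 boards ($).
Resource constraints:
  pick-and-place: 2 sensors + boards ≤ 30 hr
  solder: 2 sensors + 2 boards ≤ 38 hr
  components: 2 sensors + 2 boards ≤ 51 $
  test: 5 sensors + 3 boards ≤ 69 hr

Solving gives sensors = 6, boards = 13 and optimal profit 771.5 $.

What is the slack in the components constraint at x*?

components used = 2·6 + 2·13 = 38; slack = 51 − 38 = 13.

13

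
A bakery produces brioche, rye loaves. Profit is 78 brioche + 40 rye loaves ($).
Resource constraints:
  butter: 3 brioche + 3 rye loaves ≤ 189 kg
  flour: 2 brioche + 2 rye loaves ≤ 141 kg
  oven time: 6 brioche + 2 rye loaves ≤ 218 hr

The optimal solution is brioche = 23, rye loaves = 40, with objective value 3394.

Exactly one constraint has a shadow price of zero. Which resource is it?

butter: 189/189 (binding)
flour: 126/141 (slack 15)
oven time: 218/218 (binding)
By complementary slackness, a constraint with positive slack has shadow price 0 → flour.

flour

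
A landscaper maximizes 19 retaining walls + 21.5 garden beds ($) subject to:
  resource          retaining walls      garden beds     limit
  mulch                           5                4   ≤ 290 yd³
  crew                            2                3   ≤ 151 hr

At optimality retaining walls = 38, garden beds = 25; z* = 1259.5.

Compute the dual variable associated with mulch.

Check each constraint at x*: mulch 290/290 (tight); crew 151/151 (tight).
From A_Bᵀ y = c: 5·y_mulch + 2·y_crew = 19; 4·y_mulch + 3·y_crew = 21.5.
This yields shadow prices y_mulch = 2, y_crew = 4.5.
Shadow price of mulch = 2.

2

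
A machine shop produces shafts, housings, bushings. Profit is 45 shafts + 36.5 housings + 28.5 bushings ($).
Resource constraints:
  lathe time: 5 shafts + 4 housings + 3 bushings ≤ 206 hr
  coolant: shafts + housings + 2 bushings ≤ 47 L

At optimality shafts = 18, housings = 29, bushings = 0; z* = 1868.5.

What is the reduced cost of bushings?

-2

Check each constraint at x*: lathe time 206/206 (tight); coolant 47/47 (tight).
Dual feasibility on the basic columns requires 5·y_lathe time + 1·y_coolant = 45, 4·y_lathe time + 1·y_coolant = 36.5.
Solving: y_lathe time = 8.5, y_coolant = 2.5.
Reduced cost of bushings: c₃ − yᵀa₃ = 28.5 − (8.5·3 + 2.5·2) = 28.5 − 30.5 = -2.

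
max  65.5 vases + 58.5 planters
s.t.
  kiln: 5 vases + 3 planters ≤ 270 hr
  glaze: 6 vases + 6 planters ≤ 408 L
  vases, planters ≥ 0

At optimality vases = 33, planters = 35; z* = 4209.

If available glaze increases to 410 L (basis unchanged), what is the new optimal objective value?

Check each constraint at x*: kiln 270/270 (tight); glaze 408/408 (tight).
The binding rows give the dual system: 5·y_kiln + 6·y_glaze = 65.5 and 3·y_kiln + 6·y_glaze = 58.5.
Solving: y_kiln = 3.5, y_glaze = 8.
Δz = y_glaze·Δb = 8 × (2) = 16, so new z* = 4209 + 16 = 4225.

4225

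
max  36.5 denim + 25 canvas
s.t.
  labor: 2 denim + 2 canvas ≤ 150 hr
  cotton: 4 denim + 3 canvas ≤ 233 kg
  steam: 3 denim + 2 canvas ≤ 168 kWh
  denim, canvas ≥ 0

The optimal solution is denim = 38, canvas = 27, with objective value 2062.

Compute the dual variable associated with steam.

9.5

Check each constraint at x*: labor 130/150 (slack 20); cotton 233/233 (tight); steam 168/168 (tight).
By complementary slackness, y = 0 for the non-binding constraint.
The binding rows give the dual system: 4·y_cotton + 3·y_steam = 36.5 and 3·y_cotton + 2·y_steam = 25.
Solving: y_cotton = 2, y_steam = 9.5.
Shadow price of steam = 9.5.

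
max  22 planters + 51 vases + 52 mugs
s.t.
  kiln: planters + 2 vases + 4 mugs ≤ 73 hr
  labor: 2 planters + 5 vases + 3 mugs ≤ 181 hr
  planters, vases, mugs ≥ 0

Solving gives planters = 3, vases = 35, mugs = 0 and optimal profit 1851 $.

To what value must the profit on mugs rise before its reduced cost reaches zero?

At the optimum: kiln uses 73 of 73 (binding); labor uses 181 of 181 (binding).
From A_Bᵀ y = c: 1·y_kiln + 2·y_labor = 22; 2·y_kiln + 5·y_labor = 51.
Solving: y_kiln = 8, y_labor = 7.
mugs enters the basis when its profit ≥ yᵀa₃ = 8·4 + 7·3 = 53.

53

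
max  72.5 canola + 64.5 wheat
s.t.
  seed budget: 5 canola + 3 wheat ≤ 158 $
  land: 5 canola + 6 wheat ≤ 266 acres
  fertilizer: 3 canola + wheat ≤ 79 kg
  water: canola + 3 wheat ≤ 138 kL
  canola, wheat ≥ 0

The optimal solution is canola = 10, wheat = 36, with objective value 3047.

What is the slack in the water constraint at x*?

20

water used = 1·10 + 3·36 = 118; slack = 138 − 118 = 20.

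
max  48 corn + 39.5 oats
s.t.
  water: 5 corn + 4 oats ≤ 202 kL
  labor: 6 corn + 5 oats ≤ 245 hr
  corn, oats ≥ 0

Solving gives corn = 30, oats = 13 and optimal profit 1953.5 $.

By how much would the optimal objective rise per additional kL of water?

Both water and labor are binding at x*.
The binding rows give the dual system: 5·y_water + 6·y_labor = 48 and 4·y_water + 5·y_labor = 39.5.
This yields shadow prices y_water = 3, y_labor = 5.5.
Shadow price of water = 3.

3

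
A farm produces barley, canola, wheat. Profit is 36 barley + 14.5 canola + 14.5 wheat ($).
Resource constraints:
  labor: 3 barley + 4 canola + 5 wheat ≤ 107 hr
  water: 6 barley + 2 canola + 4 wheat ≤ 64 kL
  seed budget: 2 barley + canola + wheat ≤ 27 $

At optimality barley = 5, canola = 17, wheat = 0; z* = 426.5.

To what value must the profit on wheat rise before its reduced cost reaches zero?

21.5

At the optimum: labor uses 83 of 107 (slack = 24); water uses 64 of 64 (binding); seed budget uses 27 of 27 (binding).
By complementary slackness, y = 0 for the non-binding constraint.
Dual feasibility on the basic columns requires 6·y_water + 2·y_seed budget = 36, 2·y_water + 1·y_seed budget = 14.5.
→ y_water = 3.5 and y_seed budget = 7.5.
wheat enters the basis when its profit ≥ yᵀa₃ = 3.5·4 + 7.5·1 = 21.5.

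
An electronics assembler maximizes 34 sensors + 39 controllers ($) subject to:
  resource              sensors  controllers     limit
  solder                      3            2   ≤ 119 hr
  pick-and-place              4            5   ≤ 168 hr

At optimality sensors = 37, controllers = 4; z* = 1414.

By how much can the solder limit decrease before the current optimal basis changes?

51.8

Binding constraints: solder, pick-and-place. The basis is B = [[3,2],[4,5]] with det 7.
Per unit decrease in solder, x* moves by d = (-0.7143, 0.5714).
The basis stays optimal until sensors reaches 0; allowable decrease = 51.8 hr.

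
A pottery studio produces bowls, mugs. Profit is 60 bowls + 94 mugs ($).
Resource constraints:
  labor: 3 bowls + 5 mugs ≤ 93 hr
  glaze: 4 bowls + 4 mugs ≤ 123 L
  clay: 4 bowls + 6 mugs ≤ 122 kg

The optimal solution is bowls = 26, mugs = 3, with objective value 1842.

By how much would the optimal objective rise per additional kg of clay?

9

At the optimum: labor uses 93 of 93 (binding); glaze uses 116 of 123 (slack = 7); clay uses 122 of 122 (binding).
By complementary slackness, y = 0 for the non-binding constraint.
The binding rows give the dual system: 3·y_labor + 4·y_clay = 60 and 5·y_labor + 6·y_clay = 94.
→ y_labor = 8 and y_clay = 9.
Shadow price of clay = 9.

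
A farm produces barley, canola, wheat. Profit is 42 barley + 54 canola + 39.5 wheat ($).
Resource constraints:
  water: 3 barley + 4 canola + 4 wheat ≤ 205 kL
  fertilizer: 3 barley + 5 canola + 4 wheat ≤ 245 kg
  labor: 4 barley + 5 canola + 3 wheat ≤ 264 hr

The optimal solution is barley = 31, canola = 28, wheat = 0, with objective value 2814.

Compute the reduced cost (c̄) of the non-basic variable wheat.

Binding: water and labor. Non-binding: fertilizer (12 unused).
By complementary slackness, y = 0 for the non-binding constraint.
Dual feasibility on the basic columns requires 3·y_water + 4·y_labor = 42, 4·y_water + 5·y_labor = 54.
Solving: y_water = 6, y_labor = 6.
Reduced cost of wheat: c₃ − yᵀa₃ = 39.5 − (6·4 + 6·3) = 39.5 − 42 = -2.5.

-2.5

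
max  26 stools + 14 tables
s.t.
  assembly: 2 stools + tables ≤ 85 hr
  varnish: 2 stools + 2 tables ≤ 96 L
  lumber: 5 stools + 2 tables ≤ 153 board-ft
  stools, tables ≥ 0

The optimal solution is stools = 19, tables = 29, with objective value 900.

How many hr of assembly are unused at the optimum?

18

assembly used = 2·19 + 1·29 = 67; slack = 85 − 67 = 18.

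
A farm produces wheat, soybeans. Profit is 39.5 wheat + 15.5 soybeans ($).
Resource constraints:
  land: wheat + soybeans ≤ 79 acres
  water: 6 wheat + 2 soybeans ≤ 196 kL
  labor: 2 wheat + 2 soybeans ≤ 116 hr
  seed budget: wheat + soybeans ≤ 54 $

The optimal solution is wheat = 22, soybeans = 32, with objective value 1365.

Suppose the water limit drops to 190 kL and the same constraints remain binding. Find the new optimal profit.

Binding: water and seed budget. Non-binding: land (25 unused), labor (8 unused).
Since land, labor are not tight, their duals are 0.
Dual feasibility on the basic columns requires 6·y_water + 1·y_seed budget = 39.5, 2·y_water + 1·y_seed budget = 15.5.
→ y_water = 6 and y_seed budget = 3.5.
Δz = y_water·Δb = 6 × (-6) = -36, so new z* = 1365 − 36 = 1329.

1329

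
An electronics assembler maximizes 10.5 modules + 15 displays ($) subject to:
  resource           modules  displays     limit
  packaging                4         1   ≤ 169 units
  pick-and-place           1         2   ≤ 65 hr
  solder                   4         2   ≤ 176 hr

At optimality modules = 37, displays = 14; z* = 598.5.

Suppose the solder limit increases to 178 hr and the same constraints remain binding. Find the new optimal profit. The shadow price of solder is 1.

600.5

Δb = 2, so new z* = 598.5 + (1)·(2) = 598.5 + 2 = 600.5.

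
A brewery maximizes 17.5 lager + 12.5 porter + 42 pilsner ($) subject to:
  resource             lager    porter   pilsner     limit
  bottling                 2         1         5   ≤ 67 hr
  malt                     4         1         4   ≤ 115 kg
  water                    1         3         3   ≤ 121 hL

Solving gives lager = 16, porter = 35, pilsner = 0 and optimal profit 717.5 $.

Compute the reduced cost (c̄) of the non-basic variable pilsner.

-2.5

Check each constraint at x*: bottling 67/67 (tight); malt 99/115 (slack 16); water 121/121 (tight).
By complementary slackness, y = 0 for the non-binding constraint.
Dual feasibility on the basic columns requires 2·y_bottling + 1·y_water = 17.5, 1·y_bottling + 3·y_water = 12.5.
→ y_bottling = 8 and y_water = 1.5.
Reduced cost of pilsner: c₃ − yᵀa₃ = 42 − (8·5 + 1.5·3) = 42 − 44.5 = -2.5.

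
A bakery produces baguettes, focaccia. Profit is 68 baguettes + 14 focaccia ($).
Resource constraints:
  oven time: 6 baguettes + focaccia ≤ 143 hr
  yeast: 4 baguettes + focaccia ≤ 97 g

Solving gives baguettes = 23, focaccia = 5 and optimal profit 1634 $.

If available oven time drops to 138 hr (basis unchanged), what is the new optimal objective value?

1604

Check each constraint at x*: oven time 143/143 (tight); yeast 97/97 (tight).
From A_Bᵀ y = c: 6·y_oven time + 4·y_yeast = 68; 1·y_oven time + 1·y_yeast = 14.
Solving: y_oven time = 6, y_yeast = 8.
Δz = y_oven time·Δb = 6 × (-5) = -30, so new z* = 1634 − 30 = 1604.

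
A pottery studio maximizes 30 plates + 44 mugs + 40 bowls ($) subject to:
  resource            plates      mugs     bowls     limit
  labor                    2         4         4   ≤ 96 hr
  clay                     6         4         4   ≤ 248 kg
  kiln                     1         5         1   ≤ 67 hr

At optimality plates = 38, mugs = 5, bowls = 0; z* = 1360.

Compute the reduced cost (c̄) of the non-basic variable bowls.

At the optimum: labor uses 96 of 96 (binding); clay uses 248 of 248 (binding); kiln uses 63 of 67 (slack = 4).
By complementary slackness, y = 0 for the non-binding constraint.
The binding rows give the dual system: 2·y_labor + 6·y_clay = 30 and 4·y_labor + 4·y_clay = 44.
This yields shadow prices y_labor = 9, y_clay = 2.
Reduced cost of bowls: c₃ − yᵀa₃ = 40 − (9·4 + 2·4) = 40 − 44 = -4.

-4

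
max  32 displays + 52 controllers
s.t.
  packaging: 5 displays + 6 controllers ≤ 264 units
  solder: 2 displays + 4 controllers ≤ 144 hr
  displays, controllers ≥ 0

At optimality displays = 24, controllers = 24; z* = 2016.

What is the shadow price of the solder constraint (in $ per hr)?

8.5

Check each constraint at x*: packaging 264/264 (tight); solder 144/144 (tight).
From A_Bᵀ y = c: 5·y_packaging + 2·y_solder = 32; 6·y_packaging + 4·y_solder = 52.
Solving: y_packaging = 3, y_solder = 8.5.
Shadow price of solder = 8.5.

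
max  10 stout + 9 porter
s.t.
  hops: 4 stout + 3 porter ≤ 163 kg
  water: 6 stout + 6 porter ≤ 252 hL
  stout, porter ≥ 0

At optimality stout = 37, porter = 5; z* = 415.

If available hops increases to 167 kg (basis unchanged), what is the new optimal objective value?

419

Both hops and water are binding at x*.
From A_Bᵀ y = c: 4·y_hops + 6·y_water = 10; 3·y_hops + 6·y_water = 9.
This yields shadow prices y_hops = 1, y_water = 1.
Δz = y_hops·Δb = 1 × (4) = 4, so new z* = 415 + 4 = 419.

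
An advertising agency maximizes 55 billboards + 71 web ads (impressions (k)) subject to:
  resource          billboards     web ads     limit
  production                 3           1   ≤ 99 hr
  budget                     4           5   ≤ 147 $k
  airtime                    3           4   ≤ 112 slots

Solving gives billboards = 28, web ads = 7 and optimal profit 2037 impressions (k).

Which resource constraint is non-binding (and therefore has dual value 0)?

production

production: 91/99 (slack 8)
budget: 147/147 (binding)
airtime: 112/112 (binding)
By complementary slackness, a constraint with positive slack has shadow price 0 → production.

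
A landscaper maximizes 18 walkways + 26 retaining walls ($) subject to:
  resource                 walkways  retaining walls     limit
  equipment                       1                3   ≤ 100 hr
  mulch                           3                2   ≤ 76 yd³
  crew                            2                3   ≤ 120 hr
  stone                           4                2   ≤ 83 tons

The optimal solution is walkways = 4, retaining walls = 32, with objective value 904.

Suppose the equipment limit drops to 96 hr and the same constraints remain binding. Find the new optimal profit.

Binding: equipment and mulch. Non-binding: crew (16 unused), stone (3 unused).
Slack constraints have shadow price 0 (complementary slackness).
The binding rows give the dual system: 1·y_equipment + 3·y_mulch = 18 and 3·y_equipment + 2·y_mulch = 26.
Solving: y_equipment = 6, y_mulch = 4.
Δz = y_equipment·Δb = 6 × (-4) = -24, so new z* = 904 − 24 = 880.

880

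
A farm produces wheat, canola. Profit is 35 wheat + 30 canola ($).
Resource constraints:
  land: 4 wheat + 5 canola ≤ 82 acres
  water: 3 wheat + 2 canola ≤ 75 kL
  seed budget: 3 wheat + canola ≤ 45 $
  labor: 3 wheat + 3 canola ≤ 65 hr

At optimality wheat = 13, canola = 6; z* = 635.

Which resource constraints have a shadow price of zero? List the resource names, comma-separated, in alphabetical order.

land: 82/82 (binding)
water: 51/75 (slack 24)
seed budget: 45/45 (binding)
labor: 57/65 (slack 8)
By complementary slackness, a constraint with positive slack has shadow price 0 → labor, water.

labor, water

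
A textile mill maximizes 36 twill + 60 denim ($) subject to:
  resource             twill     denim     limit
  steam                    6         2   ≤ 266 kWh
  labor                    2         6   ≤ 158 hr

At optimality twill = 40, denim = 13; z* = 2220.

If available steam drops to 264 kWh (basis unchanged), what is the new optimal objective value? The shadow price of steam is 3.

2214

Δb = -2, so new z* = 2220 + (3)·(-2) = 2220 − 6 = 2214.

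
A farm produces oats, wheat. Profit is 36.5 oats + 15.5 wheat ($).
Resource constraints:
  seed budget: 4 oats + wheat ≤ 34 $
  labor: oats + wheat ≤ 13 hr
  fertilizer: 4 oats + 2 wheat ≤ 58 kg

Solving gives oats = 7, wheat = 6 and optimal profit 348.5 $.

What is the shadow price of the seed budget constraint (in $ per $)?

Binding: seed budget and labor. Non-binding: fertilizer (18 unused).
By complementary slackness, y = 0 for the non-binding constraint.
From A_Bᵀ y = c: 4·y_seed budget + 1·y_labor = 36.5; 1·y_seed budget + 1·y_labor = 15.5.
Solving: y_seed budget = 7, y_labor = 8.5.
Shadow price of seed budget = 7.

7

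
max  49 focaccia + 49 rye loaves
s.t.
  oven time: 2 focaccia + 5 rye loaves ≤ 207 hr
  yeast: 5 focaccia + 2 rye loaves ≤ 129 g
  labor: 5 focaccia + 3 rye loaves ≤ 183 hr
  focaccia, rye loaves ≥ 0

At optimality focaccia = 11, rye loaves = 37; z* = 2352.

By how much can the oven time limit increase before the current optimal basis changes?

Binding constraints: oven time, yeast. The basis is B = [[2,5],[5,2]] with det -21.
Per unit increase in oven time, x* moves by d = (-0.0952, 0.2381).
The basis stays optimal until labor becomes binding; allowable increase = 71.4 hr.

71.4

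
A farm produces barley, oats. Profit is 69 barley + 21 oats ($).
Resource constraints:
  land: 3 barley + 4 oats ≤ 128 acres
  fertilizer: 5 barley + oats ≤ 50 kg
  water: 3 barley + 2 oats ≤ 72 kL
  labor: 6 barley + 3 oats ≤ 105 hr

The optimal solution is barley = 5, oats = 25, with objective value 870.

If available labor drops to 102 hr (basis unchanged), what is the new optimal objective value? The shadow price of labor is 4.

858

Δb = -3, so new z* = 870 + (4)·(-3) = 870 − 12 = 858.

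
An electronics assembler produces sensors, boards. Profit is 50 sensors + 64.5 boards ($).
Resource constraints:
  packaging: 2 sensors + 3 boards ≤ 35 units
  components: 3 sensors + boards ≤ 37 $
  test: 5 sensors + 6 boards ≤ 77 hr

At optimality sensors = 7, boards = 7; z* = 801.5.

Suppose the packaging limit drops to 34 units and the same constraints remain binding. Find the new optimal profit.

794

Check each constraint at x*: packaging 35/35 (tight); components 28/37 (slack 9); test 77/77 (tight).
Slack constraints have shadow price 0 (complementary slackness).
Dual feasibility on the basic columns requires 2·y_packaging + 5·y_test = 50, 3·y_packaging + 6·y_test = 64.5.
This yields shadow prices y_packaging = 7.5, y_test = 7.
Δz = y_packaging·Δb = 7.5 × (-1) = -7.5, so new z* = 801.5 − 7.5 = 794.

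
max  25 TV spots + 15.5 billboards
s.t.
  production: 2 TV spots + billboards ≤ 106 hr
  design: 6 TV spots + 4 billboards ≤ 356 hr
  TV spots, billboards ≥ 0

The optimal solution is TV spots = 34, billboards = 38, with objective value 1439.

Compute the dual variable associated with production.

3.5

At the optimum: production uses 106 of 106 (binding); design uses 356 of 356 (binding).
From A_Bᵀ y = c: 2·y_production + 6·y_design = 25; 1·y_production + 4·y_design = 15.5.
→ y_production = 3.5 and y_design = 3.
Shadow price of production = 3.5.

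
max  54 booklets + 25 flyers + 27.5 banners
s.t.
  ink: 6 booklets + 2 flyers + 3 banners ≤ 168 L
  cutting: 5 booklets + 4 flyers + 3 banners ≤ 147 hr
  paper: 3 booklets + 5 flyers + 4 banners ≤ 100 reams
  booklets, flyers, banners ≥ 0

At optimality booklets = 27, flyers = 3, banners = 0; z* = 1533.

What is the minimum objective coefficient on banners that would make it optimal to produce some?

At the optimum: ink uses 168 of 168 (binding); cutting uses 147 of 147 (binding); paper uses 96 of 100 (slack = 4).
Since paper is not tight, its dual is 0.
Dual feasibility on the basic columns requires 6·y_ink + 5·y_cutting = 54, 2·y_ink + 4·y_cutting = 25.
This yields shadow prices y_ink = 6.5, y_cutting = 3.
banners enters the basis when its profit ≥ yᵀa₃ = 6.5·3 + 3·3 = 28.5.

28.5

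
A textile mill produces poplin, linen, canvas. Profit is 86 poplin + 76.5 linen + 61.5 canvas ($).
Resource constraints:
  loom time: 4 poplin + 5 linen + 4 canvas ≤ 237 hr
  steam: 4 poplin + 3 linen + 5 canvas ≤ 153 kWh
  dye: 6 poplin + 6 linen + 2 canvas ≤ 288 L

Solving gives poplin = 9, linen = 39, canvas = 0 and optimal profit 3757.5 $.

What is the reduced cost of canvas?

Binding: steam and dye. Non-binding: loom time (6 unused).
Slack constraints have shadow price 0 (complementary slackness).
From A_Bᵀ y = c: 4·y_steam + 6·y_dye = 86; 3·y_steam + 6·y_dye = 76.5.
This yields shadow prices y_steam = 9.5, y_dye = 8.
Reduced cost of canvas: c₃ − yᵀa₃ = 61.5 − (9.5·5 + 8·2) = 61.5 − 63.5 = -2.

-2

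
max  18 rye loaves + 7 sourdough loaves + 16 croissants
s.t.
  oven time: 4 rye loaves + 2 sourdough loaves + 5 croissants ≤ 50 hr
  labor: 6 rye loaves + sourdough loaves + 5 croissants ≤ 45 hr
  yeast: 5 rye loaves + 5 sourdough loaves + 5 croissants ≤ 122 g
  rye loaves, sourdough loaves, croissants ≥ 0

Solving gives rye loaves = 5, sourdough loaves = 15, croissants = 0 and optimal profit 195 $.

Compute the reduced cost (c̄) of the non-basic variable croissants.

-4

Binding: oven time and labor. Non-binding: yeast (22 unused).
Slack constraints have shadow price 0 (complementary slackness).
Dual feasibility on the basic columns requires 4·y_oven time + 6·y_labor = 18, 2·y_oven time + 1·y_labor = 7.
→ y_oven time = 3 and y_labor = 1.
Reduced cost of croissants: c₃ − yᵀa₃ = 16 − (3·5 + 1·5) = 16 − 20 = -4.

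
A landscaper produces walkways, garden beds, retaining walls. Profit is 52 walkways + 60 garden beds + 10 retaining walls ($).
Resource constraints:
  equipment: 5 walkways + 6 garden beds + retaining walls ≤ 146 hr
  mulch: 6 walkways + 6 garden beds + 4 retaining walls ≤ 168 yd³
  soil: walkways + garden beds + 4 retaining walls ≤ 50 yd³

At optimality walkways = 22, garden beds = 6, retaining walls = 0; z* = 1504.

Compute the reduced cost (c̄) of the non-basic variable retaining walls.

Binding: equipment and mulch. Non-binding: soil (22 unused).
Slack constraints have shadow price 0 (complementary slackness).
Dual feasibility on the basic columns requires 5·y_equipment + 6·y_mulch = 52, 6·y_equipment + 6·y_mulch = 60.
This yields shadow prices y_equipment = 8, y_mulch = 2.
Reduced cost of retaining walls: c₃ − yᵀa₃ = 10 − (8·1 + 2·4) = 10 − 16 = -6.

-6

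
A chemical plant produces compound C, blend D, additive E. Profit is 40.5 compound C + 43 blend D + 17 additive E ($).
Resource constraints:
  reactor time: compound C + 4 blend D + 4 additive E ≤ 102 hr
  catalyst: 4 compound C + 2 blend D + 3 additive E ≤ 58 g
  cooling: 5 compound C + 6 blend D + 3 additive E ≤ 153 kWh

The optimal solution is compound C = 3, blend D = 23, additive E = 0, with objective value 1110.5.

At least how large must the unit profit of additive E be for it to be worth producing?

Check each constraint at x*: reactor time 95/102 (slack 7); catalyst 58/58 (tight); cooling 153/153 (tight).
By complementary slackness, y = 0 for the non-binding constraint.
The binding rows give the dual system: 4·y_catalyst + 5·y_cooling = 40.5 and 2·y_catalyst + 6·y_cooling = 43.
This yields shadow prices y_catalyst = 2, y_cooling = 6.5.
additive E enters the basis when its profit ≥ yᵀa₃ = 2·3 + 6.5·3 = 25.5.

25.5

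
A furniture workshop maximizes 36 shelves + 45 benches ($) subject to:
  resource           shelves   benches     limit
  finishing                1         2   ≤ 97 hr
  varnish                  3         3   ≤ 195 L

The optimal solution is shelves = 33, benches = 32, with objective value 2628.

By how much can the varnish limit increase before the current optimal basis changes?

Binding constraints: finishing, varnish. The basis is B = [[1,2],[3,3]] with det -3.
Per unit increase in varnish, x* moves by d = (0.6667, -0.3333).
The basis stays optimal until benches reaches 0; allowable increase = 96 L.

96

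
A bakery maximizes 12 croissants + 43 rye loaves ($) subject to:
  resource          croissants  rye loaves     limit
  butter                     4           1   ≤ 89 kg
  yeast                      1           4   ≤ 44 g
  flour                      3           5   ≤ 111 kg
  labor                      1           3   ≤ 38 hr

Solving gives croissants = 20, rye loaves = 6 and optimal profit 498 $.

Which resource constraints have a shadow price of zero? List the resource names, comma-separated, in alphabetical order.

butter, flour

butter: 86/89 (slack 3)
yeast: 44/44 (binding)
flour: 90/111 (slack 21)
labor: 38/38 (binding)
By complementary slackness, a constraint with positive slack has shadow price 0 → butter, flour.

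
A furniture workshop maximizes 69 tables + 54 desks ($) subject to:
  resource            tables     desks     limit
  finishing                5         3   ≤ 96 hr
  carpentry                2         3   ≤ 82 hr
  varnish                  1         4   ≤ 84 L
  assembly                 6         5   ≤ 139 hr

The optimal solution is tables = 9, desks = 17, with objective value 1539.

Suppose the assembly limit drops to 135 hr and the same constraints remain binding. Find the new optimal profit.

At the optimum: finishing uses 96 of 96 (binding); carpentry uses 69 of 82 (slack = 13); varnish uses 77 of 84 (slack = 7); assembly uses 139 of 139 (binding).
Since carpentry, varnish are not tight, their duals are 0.
Dual feasibility on the basic columns requires 5·y_finishing + 6·y_assembly = 69, 3·y_finishing + 5·y_assembly = 54.
This yields shadow prices y_finishing = 3, y_assembly = 9.
Δz = y_assembly·Δb = 9 × (-4) = -36, so new z* = 1539 − 36 = 1503.

1503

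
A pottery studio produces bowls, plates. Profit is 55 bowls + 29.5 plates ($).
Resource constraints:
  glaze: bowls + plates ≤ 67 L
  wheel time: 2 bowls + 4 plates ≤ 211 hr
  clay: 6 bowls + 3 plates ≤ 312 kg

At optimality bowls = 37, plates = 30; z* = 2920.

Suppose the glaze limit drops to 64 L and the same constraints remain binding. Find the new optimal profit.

2908

Binding: glaze and clay. Non-binding: wheel time (17 unused).
By complementary slackness, y = 0 for the non-binding constraint.
From A_Bᵀ y = c: 1·y_glaze + 6·y_clay = 55; 1·y_glaze + 3·y_clay = 29.5.
Solving: y_glaze = 4, y_clay = 8.5.
Δz = y_glaze·Δb = 4 × (-3) = -12, so new z* = 2920 − 12 = 2908.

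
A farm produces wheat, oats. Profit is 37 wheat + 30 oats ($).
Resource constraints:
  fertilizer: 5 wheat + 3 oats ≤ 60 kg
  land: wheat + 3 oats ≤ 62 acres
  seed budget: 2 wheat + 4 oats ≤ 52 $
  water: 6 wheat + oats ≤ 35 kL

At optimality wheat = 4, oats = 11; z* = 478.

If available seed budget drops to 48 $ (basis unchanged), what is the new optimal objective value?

452

At the optimum: fertilizer uses 53 of 60 (slack = 7); land uses 37 of 62 (slack = 25); seed budget uses 52 of 52 (binding); water uses 35 of 35 (binding).
By complementary slackness, y = 0 for the non-binding constraints.
Dual feasibility on the basic columns requires 2·y_seed budget + 6·y_water = 37, 4·y_seed budget + 1·y_water = 30.
This yields shadow prices y_seed budget = 6.5, y_water = 4.
Δz = y_seed budget·Δb = 6.5 × (-4) = -26, so new z* = 478 − 26 = 452.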